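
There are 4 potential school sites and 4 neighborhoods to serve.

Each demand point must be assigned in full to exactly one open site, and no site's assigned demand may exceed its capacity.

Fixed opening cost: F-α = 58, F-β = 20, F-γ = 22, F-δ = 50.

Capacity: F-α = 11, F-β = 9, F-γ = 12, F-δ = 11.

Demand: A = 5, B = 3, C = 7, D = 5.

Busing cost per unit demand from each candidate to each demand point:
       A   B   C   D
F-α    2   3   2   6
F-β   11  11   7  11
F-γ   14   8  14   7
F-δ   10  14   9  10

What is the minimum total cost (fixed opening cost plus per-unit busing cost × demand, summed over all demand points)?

Open {F-α, F-β, F-γ}; cheapest assignment that respects the capacities:
  F-α (cap 11, load 8): A, B — cost 5×2 + 3×3 = 19
  F-β (cap 9, load 7): C — cost 7×7 = 49
  F-γ (cap 12, load 5): D — cost 5×7 = 35
  Shipping 103, fixed 100 → total 203.
  Any other capacity-feasible assignment to {F-α, F-β, F-γ} ships for at least 103.
Compare {F-α, F-γ}: its best feasible assignment gives total 208.
Compare {F-α, F-δ}: its best feasible assignment gives total 231.
Every other set of open sites that can feasibly serve all demand totals ≥ 208 even under its best assignment. Minimum: 203.

203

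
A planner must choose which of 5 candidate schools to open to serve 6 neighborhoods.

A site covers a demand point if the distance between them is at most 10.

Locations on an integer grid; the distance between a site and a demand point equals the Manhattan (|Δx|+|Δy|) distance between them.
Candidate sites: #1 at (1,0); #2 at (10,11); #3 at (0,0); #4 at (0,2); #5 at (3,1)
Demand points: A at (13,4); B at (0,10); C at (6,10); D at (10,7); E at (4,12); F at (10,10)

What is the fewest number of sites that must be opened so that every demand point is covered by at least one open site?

2

Coverage sets (demand points within 10 of each site):
  #1: {}
  #2: {A, C, D, E, F}
  #3: {B}
  #4: {B}
  #5: {}
No single site covers all 6 demand points.
But {#2, #3} covers everything, so the minimum is 2.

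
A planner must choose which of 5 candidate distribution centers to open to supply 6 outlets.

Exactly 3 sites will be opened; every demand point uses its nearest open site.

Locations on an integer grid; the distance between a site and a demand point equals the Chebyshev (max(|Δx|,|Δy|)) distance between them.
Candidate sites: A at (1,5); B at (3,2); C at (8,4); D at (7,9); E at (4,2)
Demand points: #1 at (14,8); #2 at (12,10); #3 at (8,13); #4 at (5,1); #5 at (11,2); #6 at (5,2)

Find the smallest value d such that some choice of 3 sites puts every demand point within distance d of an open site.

6

Open {A, C, D}.
  Farthest demand point is #1 at distance 6 (to C); all others are ≤ 6.
With {B, C, D} the worst case is 6.
With {C, D, E} the worst case is 6.
No size-3 selection achieves below 6.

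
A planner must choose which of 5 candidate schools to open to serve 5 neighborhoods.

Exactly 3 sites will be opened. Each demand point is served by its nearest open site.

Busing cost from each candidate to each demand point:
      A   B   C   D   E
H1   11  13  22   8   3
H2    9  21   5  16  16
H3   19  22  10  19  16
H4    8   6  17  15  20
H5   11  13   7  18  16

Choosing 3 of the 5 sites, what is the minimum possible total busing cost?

30

Open {H1, H2, H4}.
  A→H4 8, B→H4 6, C→H2 5, D→H1 8, E→H1 3  ⇒ total 30.
Compare {H1, H4, H5}: total 32.
Compare {H1, H3, H4}: total 35.
No size-3 selection does better; minimum is 30.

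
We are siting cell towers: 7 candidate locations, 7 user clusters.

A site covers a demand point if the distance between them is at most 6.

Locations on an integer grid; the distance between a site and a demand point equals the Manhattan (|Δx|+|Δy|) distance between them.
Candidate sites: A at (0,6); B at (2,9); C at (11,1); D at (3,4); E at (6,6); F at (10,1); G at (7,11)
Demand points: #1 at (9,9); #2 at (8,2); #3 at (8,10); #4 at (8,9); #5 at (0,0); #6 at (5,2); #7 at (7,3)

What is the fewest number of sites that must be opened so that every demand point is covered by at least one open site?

Coverage sets (demand points within 6 of each site):
  A: {#5}
  B: {#4}
  C: {#2, #7}
  D: {#6, #7}
  E: {#1, #2, #3, #4, #6, #7}
  F: {#2, #6, #7}
  G: {#1, #3, #4}
No single site covers all 7 demand points.
But {A, E} covers everything, so the minimum is 2.

2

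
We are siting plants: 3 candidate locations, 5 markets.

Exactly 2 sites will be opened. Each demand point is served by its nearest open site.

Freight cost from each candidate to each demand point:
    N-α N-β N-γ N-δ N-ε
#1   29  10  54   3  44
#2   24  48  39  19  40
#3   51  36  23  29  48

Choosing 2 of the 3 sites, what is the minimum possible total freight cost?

Open {#1, #3}.
  N-α→#1 29, N-β→#1 10, N-γ→#3 23, N-δ→#1 3, N-ε→#1 44  ⇒ total 109.
Compare {#1, #2}: total 116.
Compare {#2, #3}: total 142.

109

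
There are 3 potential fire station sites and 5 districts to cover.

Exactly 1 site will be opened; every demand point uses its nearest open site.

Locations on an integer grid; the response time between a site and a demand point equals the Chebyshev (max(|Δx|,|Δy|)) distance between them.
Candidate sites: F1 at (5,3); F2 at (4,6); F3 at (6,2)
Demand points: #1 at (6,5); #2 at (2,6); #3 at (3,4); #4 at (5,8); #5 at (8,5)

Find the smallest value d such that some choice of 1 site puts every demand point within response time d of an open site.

4

Open {F2}.
  Farthest demand point is #5 at response time 4 (to F2); all others are ≤ 4.
With {F1} the worst case is 5.
With {F3} the worst case is 6.
No size-1 selection achieves below 4.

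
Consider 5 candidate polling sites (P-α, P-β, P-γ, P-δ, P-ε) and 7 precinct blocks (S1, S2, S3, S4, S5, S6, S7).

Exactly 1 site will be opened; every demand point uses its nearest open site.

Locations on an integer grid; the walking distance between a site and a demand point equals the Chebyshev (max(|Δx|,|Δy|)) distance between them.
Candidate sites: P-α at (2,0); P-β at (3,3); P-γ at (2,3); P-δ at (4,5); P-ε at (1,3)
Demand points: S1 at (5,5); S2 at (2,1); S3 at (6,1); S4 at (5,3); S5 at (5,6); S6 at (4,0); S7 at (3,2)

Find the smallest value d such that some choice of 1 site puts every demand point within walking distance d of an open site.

Open {P-β}.
  Farthest demand point is S3 at walking distance 3 (to P-β); all others are ≤ 3.
With {P-γ} the worst case is 4.
With {P-δ} the worst case is 5.
No size-1 selection achieves below 3.

3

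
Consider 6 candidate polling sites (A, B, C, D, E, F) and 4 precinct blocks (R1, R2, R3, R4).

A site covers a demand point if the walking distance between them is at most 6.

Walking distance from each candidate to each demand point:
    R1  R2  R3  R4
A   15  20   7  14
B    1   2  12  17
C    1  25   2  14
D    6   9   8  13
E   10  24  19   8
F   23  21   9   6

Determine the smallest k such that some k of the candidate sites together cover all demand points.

Coverage sets (demand points within 6 of each site):
  A: {}
  B: {R1, R2}
  C: {R1, R3}
  D: {R1}
  E: {}
  F: {R4}
No 2 sites suffice: every size-2 union leaves at least one demand point uncovered.
But {B, C, F} covers everything, so the minimum is 3.

3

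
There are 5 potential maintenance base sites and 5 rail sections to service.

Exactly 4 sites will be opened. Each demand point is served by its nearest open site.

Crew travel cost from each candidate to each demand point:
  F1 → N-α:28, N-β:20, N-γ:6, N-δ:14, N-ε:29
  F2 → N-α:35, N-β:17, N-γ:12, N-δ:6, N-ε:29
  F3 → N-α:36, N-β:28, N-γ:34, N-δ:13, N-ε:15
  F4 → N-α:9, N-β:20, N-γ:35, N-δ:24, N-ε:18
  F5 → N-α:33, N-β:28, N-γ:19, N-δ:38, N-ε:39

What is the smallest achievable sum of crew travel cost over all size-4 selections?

53

Open {F1, F2, F3, F4}.
  N-α→F4 9, N-β→F2 17, N-γ→F1 6, N-δ→F2 6, N-ε→F3 15  ⇒ total 53.
Compare {F1, F2, F4, F5}: total 56.
Compare {F2, F3, F4, F5}: total 59.
No size-4 selection does better; minimum is 53.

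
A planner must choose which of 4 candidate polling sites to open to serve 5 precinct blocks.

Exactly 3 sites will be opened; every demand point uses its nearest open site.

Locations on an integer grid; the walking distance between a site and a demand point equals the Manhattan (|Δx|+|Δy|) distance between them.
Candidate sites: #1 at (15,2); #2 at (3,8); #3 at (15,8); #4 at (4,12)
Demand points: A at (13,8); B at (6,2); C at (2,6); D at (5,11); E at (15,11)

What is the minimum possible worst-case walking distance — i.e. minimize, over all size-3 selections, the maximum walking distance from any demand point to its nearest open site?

9

Open {#1, #2, #3}.
  Farthest demand point is B at walking distance 9 (to #1); all others are ≤ 9.
With {#1, #2, #4} the worst case is 9.
With {#1, #3, #4} the worst case is 9.
No size-3 selection achieves below 9.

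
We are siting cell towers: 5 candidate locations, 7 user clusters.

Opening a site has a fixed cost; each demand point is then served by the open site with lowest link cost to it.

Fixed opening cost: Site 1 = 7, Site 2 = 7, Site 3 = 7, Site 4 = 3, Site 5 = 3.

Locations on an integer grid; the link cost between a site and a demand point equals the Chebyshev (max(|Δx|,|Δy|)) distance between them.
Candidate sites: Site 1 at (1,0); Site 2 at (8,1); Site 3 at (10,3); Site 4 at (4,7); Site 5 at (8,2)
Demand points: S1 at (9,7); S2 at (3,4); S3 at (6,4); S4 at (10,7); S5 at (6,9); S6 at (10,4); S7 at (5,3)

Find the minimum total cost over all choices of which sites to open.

Open {Site 4, Site 5}: assign each demand point to its cheapest open site.
  S1→Site 4 5, S2→Site 4 3, S3→Site 5 2, S4→Site 5 5, S5→Site 4 2, S6→Site 5 2, S7→Site 5 3
  link cost 22, fixed 6 → total 28.
Compare {Site 3, Site 4}: link cost 21 + fixed 10 = 31.
Compare {Site 4}: link cost 29 + fixed 3 = 32.
Compare {Site 5}: link cost 29 + fixed 3 = 32.
All other subsets cost ≥ 31. Minimum total cost: 28.

28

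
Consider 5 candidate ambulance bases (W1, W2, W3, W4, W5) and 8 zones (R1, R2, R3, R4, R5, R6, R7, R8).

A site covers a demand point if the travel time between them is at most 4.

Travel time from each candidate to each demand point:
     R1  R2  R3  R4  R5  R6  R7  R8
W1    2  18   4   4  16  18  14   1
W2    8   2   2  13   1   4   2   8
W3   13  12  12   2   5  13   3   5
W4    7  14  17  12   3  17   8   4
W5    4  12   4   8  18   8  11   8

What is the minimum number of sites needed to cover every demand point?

Coverage sets (demand points within 4 of each site):
  W1: {R1, R3, R4, R8}
  W2: {R2, R3, R5, R6, R7}
  W3: {R4, R7}
  W4: {R5, R8}
  W5: {R1, R3}
No single site covers all 8 demand points.
But {W1, W2} covers everything, so the minimum is 2.

2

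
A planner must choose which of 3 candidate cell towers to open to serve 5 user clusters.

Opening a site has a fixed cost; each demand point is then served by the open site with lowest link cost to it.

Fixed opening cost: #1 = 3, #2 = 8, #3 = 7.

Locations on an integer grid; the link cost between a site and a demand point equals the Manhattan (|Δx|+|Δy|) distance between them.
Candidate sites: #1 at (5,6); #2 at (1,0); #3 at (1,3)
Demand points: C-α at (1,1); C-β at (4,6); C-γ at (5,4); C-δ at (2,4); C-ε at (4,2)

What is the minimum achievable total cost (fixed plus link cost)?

Open {#1, #3}: assign each demand point to its cheapest open site.
  C-α→#3 2, C-β→#1 1, C-γ→#1 2, C-δ→#3 2, C-ε→#3 4
  link cost 11, fixed 10 → total 21.
Compare {#1}: link cost 22 + fixed 3 = 25.
Compare {#1, #2}: link cost 14 + fixed 11 = 25.
Compare {#3}: link cost 19 + fixed 7 = 26.
All other subsets cost ≥ 25. Minimum total cost: 21.

21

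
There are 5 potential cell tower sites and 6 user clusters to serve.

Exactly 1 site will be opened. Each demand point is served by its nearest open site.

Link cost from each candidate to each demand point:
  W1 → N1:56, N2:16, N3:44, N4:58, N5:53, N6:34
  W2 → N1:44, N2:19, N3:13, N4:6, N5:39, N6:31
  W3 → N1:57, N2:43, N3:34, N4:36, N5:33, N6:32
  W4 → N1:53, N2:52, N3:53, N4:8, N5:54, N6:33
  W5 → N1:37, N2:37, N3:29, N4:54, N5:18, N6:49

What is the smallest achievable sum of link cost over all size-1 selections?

152

Open {W2}.
  N1→W2 44, N2→W2 19, N3→W2 13, N4→W2 6, N5→W2 39, N6→W2 31  ⇒ total 152.
Compare {W5}: total 224.
Compare {W3}: total 235.
No size-1 selection does better; minimum is 152.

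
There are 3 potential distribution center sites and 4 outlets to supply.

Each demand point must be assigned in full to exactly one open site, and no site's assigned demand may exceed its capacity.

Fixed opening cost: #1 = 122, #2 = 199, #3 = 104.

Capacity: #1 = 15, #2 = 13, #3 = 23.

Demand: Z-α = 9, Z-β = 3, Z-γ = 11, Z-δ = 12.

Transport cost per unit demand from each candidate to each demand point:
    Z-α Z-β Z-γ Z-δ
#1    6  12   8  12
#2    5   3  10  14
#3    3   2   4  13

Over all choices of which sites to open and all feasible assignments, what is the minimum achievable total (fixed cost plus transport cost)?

447

Open {#1, #3}; cheapest assignment that respects the capacities:
  #1 (cap 15, load 12): Z-δ — cost 12×12 = 144
  #3 (cap 23, load 23): Z-α, Z-β, Z-γ — cost 9×3 + 3×2 + 11×4 = 77
  Shipping 221, fixed 226 → total 447.
  Any other capacity-feasible assignment to {#1, #3} ships for at least 221.
Compare {#2, #3}: its best feasible assignment gives total 548.
Compare {#1, #2, #3}: its best feasible assignment gives total 646.
Every other set of open sites that can feasibly serve all demand totals ≥ 548 even under its best assignment. Minimum: 447.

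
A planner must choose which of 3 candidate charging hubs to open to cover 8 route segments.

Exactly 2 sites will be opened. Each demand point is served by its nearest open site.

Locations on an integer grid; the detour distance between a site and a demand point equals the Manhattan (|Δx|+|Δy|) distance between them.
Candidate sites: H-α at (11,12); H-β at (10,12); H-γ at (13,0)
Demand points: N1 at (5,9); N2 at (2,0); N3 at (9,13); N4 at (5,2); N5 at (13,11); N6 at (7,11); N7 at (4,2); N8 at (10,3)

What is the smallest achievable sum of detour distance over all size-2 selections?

56

Open {H-β, H-γ}.
  N1→H-β 8, N2→H-γ 11, N3→H-β 2, N4→H-γ 10, N5→H-β 4, N6→H-β 4, N7→H-γ 11, N8→H-γ 6  ⇒ total 56.
Compare {H-α, H-γ}: total 58.
Compare {H-α, H-β}: total 77.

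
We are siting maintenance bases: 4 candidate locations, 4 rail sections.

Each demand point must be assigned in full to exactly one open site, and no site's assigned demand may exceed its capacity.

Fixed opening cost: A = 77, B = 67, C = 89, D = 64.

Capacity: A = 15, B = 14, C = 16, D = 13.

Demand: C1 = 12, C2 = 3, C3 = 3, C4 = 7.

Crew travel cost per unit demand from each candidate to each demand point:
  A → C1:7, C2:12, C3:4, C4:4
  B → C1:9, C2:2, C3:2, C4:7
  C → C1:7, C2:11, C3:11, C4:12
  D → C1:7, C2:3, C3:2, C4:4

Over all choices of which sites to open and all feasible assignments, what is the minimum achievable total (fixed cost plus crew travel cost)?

Open {A, D}; cheapest assignment that respects the capacities:
  A (cap 15, load 12): C1 — cost 12×7 = 84
  D (cap 13, load 13): C2, C3, C4 — cost 3×3 + 3×2 + 7×4 = 43
  Shipping 127, fixed 141 → total 268.
  Any other capacity-feasible assignment to {A, D} ships for at least 127.
Compare {B, D}: its best feasible assignment gives total 276.
Compare {C, D}: its best feasible assignment gives total 280.
Every other set of open sites that can feasibly serve all demand totals ≥ 276 even under its best assignment. Minimum: 268.

268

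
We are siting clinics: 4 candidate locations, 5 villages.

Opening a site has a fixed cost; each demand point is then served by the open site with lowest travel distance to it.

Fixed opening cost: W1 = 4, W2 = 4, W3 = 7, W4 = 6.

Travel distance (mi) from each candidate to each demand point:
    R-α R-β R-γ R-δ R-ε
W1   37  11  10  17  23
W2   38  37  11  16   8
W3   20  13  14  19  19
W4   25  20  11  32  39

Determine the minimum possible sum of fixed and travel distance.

79

Open {W2, W3}: assign each demand point to its cheapest open site.
  R-α→W3 20, R-β→W3 13, R-γ→W2 11, R-δ→W2 16, R-ε→W2 8
  travel distance 68, fixed 11 → total 79.
Compare {W1, W2, W3}: travel distance 65 + fixed 15 = 80.
Compare {W1, W2, W4}: travel distance 70 + fixed 14 = 84.
Compare {W2, W3, W4}: travel distance 68 + fixed 17 = 85.
All other subsets cost ≥ 80. Minimum total cost: 79.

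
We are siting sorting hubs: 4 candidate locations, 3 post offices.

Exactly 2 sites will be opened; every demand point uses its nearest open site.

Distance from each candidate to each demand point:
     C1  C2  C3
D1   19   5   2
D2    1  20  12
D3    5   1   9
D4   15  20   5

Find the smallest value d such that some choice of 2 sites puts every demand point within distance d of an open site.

5

Open {D1, D2}.
  Farthest demand point is C2 at distance 5 (to D1); all others are ≤ 5.
With {D1, D3} the worst case is 5.
With {D3, D4} the worst case is 5.
No size-2 selection achieves below 5.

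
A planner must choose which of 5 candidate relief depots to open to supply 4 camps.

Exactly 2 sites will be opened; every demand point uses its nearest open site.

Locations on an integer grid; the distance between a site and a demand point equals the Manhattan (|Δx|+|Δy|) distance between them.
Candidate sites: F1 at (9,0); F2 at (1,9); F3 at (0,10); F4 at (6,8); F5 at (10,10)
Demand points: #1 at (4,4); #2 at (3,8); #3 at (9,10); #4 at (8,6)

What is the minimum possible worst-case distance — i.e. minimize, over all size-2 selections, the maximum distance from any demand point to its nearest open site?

Open {F1, F4}.
  Farthest demand point is #1 at distance 6 (to F4); all others are ≤ 6.
With {F2, F4} the worst case is 6.
With {F3, F4} the worst case is 6.
No size-2 selection achieves below 6.

6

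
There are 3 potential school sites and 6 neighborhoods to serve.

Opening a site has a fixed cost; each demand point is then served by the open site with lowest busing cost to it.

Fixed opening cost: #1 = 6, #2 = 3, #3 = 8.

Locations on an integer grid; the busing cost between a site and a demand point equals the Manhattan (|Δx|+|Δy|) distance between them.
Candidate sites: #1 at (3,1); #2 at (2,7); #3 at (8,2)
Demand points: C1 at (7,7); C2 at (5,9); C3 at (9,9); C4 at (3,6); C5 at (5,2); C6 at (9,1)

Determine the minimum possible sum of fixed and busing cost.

36

Open {#2, #3}: assign each demand point to its cheapest open site.
  C1→#2 5, C2→#2 5, C3→#3 8, C4→#2 2, C5→#3 3, C6→#3 2
  busing cost 25, fixed 11 → total 36.
Compare {#1, #2}: busing cost 30 + fixed 9 = 39.
Compare {#1, #2, #3}: busing cost 25 + fixed 17 = 42.
Compare {#2}: busing cost 42 + fixed 3 = 45.
All other subsets cost ≥ 39. Minimum total cost: 36.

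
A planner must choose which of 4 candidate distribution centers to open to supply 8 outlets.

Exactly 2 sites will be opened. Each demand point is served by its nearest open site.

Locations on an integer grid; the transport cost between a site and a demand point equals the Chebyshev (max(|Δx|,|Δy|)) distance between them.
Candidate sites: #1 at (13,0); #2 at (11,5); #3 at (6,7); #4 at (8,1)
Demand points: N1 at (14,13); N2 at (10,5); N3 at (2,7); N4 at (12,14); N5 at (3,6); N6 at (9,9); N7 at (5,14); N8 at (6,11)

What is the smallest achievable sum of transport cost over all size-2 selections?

Open {#2, #3}.
  N1→#2 8, N2→#2 1, N3→#3 4, N4→#3 7, N5→#3 3, N6→#3 3, N7→#3 7, N8→#3 4  ⇒ total 37.
Compare {#1, #3}: total 40.
Compare {#3, #4}: total 40.
No size-2 selection does better; minimum is 37.

37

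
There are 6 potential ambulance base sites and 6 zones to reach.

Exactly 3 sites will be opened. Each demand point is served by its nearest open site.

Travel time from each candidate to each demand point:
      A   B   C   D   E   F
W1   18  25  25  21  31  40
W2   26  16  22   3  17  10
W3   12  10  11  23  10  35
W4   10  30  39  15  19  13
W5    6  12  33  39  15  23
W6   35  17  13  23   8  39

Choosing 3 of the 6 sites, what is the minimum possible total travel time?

Open {W2, W3, W5}.
  A→W5 6, B→W3 10, C→W3 11, D→W2 3, E→W3 10, F→W2 10  ⇒ total 50.
Compare {W2, W5, W6}: total 52.
Compare {W2, W3, W4}: total 54.
No size-3 selection does better; minimum is 50.

50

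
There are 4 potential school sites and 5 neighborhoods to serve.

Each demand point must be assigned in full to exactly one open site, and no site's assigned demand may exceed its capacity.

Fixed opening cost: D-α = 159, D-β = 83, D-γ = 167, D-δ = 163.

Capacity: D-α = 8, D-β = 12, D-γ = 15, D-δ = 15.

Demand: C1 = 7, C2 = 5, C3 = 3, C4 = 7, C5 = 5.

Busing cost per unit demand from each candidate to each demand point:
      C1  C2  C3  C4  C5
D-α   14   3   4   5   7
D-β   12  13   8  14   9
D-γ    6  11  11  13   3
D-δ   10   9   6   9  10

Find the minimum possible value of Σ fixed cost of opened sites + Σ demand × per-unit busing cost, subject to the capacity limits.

501

Open {D-β, D-δ}; cheapest assignment that respects the capacities:
  D-β (cap 12, load 12): C1, C5 — cost 7×12 + 5×9 = 129
  D-δ (cap 15, load 15): C2, C3, C4 — cost 5×9 + 3×6 + 7×9 = 126
  Shipping 255, fixed 246 → total 501.
  Any other capacity-feasible assignment to {D-β, D-δ} ships for at least 255.
Compare {D-β, D-γ}: its best feasible assignment gives total 503.
Compare {D-γ, D-δ}: its best feasible assignment gives total 513.
Every other set of open sites that can feasibly serve all demand totals ≥ 503 even under its best assignment. Minimum: 501.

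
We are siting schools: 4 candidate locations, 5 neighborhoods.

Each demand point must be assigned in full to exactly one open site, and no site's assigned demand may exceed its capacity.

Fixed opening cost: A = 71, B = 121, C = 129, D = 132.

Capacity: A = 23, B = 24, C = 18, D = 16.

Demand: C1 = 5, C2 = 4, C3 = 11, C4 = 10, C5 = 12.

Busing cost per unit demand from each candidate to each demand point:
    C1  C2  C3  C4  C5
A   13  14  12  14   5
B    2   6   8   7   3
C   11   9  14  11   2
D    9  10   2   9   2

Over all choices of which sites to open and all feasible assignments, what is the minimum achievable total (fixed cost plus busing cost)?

Open {A, B}; cheapest assignment that respects the capacities:
  A (cap 23, load 23): C3, C5 — cost 11×12 + 12×5 = 192
  B (cap 24, load 19): C1, C2, C4 — cost 5×2 + 4×6 + 10×7 = 104
  Shipping 296, fixed 192 → total 488.
  Any other capacity-feasible assignment to {A, B} ships for at least 296.
Compare {A, B, D}: its best feasible assignment gives total 510.
Compare {B, C, D}: its best feasible assignment gives total 532.
Every other set of open sites that can feasibly serve all demand totals ≥ 510 even under its best assignment. Minimum: 488.

488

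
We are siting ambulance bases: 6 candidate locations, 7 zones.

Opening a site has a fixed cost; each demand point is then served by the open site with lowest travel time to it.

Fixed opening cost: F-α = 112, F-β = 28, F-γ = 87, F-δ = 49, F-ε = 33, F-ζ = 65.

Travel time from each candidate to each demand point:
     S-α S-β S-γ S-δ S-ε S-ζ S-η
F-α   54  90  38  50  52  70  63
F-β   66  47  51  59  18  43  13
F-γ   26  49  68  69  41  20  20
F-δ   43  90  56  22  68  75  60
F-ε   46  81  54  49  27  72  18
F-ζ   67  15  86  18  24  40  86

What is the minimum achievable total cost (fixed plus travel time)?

313

Open {F-ε, F-ζ}: assign each demand point to its cheapest open site.
  S-α→F-ε 46, S-β→F-ζ 15, S-γ→F-ε 54, S-δ→F-ζ 18, S-ε→F-ζ 24, S-ζ→F-ζ 40, S-η→F-ε 18
  travel time 215, fixed 98 → total 313.
Compare {F-β, F-δ}: travel time 237 + fixed 77 = 314.
Compare {F-β, F-ζ}: travel time 221 + fixed 93 = 314.
Compare {F-β}: travel time 297 + fixed 28 = 325.
All other subsets cost ≥ 314. Minimum total cost: 313.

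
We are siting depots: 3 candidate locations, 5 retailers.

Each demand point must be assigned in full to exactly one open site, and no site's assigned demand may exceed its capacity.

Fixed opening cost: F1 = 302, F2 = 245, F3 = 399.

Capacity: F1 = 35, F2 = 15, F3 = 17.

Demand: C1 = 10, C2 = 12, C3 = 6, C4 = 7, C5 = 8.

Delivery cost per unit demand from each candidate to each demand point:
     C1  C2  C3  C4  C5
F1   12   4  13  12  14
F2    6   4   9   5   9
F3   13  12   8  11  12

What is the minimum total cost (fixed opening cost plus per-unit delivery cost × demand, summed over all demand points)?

Open {F1, F2}; cheapest assignment that respects the capacities:
  F1 (cap 35, load 28): C1, C2, C3 — cost 10×12 + 12×4 + 6×13 = 246
  F2 (cap 15, load 15): C4, C5 — cost 7×5 + 8×9 = 107
  Shipping 353, fixed 547 → total 900.
  Any other capacity-feasible assignment to {F1, F2} ships for at least 353.
Compare {F1, F3}: its best feasible assignment gives total 1097.
Compare {F1, F2, F3}: its best feasible assignment gives total 1269.
Every other set of open sites that can feasibly serve all demand totals ≥ 1097 even under its best assignment. Minimum: 900.

900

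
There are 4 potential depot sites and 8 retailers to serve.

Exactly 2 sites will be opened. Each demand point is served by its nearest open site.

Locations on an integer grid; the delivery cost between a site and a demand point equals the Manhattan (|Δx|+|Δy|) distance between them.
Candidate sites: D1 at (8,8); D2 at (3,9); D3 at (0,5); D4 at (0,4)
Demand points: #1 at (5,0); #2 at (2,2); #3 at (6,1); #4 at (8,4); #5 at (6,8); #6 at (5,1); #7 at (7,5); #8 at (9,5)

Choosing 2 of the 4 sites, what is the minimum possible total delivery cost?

44

Open {D1, D4}.
  #1→D4 9, #2→D4 4, #3→D1 9, #4→D1 4, #5→D1 2, #6→D4 8, #7→D1 4, #8→D1 4  ⇒ total 44.
Compare {D1, D3}: total 47.
Compare {D1, D2}: total 52.
No size-2 selection does better; minimum is 44.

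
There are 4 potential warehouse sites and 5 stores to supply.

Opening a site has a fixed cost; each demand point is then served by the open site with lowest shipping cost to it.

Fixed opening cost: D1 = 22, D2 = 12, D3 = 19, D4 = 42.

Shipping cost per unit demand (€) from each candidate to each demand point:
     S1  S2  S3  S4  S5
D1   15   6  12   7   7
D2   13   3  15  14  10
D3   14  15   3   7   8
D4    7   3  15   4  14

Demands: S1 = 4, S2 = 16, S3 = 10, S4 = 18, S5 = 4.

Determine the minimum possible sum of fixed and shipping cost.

Open {D3, D4}: assign each demand point to its cheapest open site.
  S1→D4 4×7=28, S2→D4 16×3=48, S3→D3 10×3=30, S4→D4 18×4=72, S5→D3 4×8=32
  shipping cost 210, fixed 61 → total 271.
Compare {D2, D3, D4}: shipping cost 210 + fixed 73 = 283.
Compare {D1, D3, D4}: shipping cost 206 + fixed 83 = 289.
Compare {D1, D2, D3, D4}: shipping cost 206 + fixed 95 = 301.
All other subsets cost ≥ 283. Minimum total cost: 271.

271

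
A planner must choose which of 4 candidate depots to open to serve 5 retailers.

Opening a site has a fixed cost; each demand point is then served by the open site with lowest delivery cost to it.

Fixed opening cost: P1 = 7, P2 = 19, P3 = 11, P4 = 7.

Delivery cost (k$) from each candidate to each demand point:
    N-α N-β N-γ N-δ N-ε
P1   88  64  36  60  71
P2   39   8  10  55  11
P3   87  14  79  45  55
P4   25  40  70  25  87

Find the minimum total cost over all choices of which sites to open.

105

Open {P2, P4}: assign each demand point to its cheapest open site.
  N-α→P4 25, N-β→P2 8, N-γ→P2 10, N-δ→P4 25, N-ε→P2 11
  delivery cost 79, fixed 26 → total 105.
Compare {P1, P2, P4}: delivery cost 79 + fixed 33 = 112.
Compare {P2, P3, P4}: delivery cost 79 + fixed 37 = 116.
Compare {P1, P2, P3, P4}: delivery cost 79 + fixed 44 = 123.
All other subsets cost ≥ 112. Minimum total cost: 105.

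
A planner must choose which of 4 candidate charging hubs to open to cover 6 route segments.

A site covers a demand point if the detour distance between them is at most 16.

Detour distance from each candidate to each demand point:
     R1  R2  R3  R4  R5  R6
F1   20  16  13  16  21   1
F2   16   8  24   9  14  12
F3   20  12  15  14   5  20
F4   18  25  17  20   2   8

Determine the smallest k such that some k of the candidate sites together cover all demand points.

2

Coverage sets (demand points within 16 of each site):
  F1: {R2, R3, R4, R6}
  F2: {R1, R2, R4, R5, R6}
  F3: {R2, R3, R4, R5}
  F4: {R5, R6}
No single site covers all 6 demand points.
But {F1, F2} covers everything, so the minimum is 2.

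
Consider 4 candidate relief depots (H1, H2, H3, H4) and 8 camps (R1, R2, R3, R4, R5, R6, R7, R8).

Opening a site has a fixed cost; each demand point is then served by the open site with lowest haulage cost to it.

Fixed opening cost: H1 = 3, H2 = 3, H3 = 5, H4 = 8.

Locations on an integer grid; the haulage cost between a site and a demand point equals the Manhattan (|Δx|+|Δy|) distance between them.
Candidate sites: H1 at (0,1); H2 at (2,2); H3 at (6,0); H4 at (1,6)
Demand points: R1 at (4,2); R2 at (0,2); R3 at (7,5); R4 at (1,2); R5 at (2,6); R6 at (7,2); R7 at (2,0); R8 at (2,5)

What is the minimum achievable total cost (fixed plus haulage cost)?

Open {H2}: assign each demand point to its cheapest open site.
  R1→H2 2, R2→H2 2, R3→H2 8, R4→H2 1, R5→H2 4, R6→H2 5, R7→H2 2, R8→H2 3
  haulage cost 27, fixed 3 → total 30.
Compare {H2, H3}: haulage cost 23 + fixed 8 = 31.
Compare {H1, H2}: haulage cost 26 + fixed 6 = 32.
Compare {H2, H4}: haulage cost 22 + fixed 11 = 33.
All other subsets cost ≥ 31. Minimum total cost: 30.

30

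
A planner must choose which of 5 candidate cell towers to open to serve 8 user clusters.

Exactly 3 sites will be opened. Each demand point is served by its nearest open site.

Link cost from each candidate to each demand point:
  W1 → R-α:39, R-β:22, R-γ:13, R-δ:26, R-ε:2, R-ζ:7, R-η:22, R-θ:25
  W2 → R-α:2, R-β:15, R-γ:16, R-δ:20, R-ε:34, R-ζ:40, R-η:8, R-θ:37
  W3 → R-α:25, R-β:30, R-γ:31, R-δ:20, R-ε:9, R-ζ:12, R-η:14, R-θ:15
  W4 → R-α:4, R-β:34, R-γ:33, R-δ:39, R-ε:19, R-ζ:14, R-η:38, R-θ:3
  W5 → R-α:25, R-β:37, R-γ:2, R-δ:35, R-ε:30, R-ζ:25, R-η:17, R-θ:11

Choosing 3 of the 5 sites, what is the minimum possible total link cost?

67

Open {W1, W2, W5}.
  R-α→W2 2, R-β→W2 15, R-γ→W5 2, R-δ→W2 20, R-ε→W1 2, R-ζ→W1 7, R-η→W2 8, R-θ→W5 11  ⇒ total 67.
Compare {W1, W2, W4}: total 70.
Compare {W2, W3, W5}: total 79.
No size-3 selection does better; minimum is 67.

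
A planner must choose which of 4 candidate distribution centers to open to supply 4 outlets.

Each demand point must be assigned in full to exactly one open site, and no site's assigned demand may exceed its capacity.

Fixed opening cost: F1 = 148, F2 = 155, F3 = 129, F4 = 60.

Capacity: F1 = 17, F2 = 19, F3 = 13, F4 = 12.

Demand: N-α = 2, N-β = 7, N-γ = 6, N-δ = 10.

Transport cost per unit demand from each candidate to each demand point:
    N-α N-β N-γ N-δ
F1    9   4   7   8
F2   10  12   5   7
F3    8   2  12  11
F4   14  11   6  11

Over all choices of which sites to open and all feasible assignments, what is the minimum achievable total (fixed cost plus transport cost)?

380

Open {F1, F4}; cheapest assignment that respects the capacities:
  F1 (cap 17, load 17): N-β, N-δ — cost 7×4 + 10×8 = 108
  F4 (cap 12, load 8): N-α, N-γ — cost 2×14 + 6×6 = 64
  Shipping 172, fixed 208 → total 380.
  Any other capacity-feasible assignment to {F1, F4} ships for at least 172.
Compare {F2, F4}: its best feasible assignment gives total 412.
Compare {F3, F4}: its best feasible assignment gives total 413.
Every other set of open sites that can feasibly serve all demand totals ≥ 412 even under its best assignment. Minimum: 380.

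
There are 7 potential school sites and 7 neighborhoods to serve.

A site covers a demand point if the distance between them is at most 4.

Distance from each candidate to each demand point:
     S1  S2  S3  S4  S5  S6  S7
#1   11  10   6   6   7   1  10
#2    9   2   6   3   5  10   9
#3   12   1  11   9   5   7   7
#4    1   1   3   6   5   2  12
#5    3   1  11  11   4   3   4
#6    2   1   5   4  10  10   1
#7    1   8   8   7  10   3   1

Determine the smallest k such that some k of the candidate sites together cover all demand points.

3

Coverage sets (demand points within 4 of each site):
  #1: {S6}
  #2: {S2, S4}
  #3: {S2}
  #4: {S1, S2, S3, S6}
  #5: {S1, S2, S5, S6, S7}
  #6: {S1, S2, S4, S7}
  #7: {S1, S6, S7}
No 2 sites suffice: every size-2 union leaves at least one demand point uncovered.
But {#2, #4, #5} covers everything, so the minimum is 3.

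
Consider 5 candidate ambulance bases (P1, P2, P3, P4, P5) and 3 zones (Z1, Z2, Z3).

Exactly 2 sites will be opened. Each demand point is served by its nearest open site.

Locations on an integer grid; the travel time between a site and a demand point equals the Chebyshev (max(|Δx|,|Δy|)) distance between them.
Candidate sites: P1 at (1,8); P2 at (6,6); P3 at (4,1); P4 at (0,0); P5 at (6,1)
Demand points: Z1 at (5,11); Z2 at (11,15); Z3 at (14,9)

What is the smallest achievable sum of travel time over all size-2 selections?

Open {P1, P2}.
  Z1→P1 4, Z2→P2 9, Z3→P2 8  ⇒ total 21.
Compare {P1, P5}: total 22.
Compare {P2, P3}: total 22.
No size-2 selection does better; minimum is 21.

21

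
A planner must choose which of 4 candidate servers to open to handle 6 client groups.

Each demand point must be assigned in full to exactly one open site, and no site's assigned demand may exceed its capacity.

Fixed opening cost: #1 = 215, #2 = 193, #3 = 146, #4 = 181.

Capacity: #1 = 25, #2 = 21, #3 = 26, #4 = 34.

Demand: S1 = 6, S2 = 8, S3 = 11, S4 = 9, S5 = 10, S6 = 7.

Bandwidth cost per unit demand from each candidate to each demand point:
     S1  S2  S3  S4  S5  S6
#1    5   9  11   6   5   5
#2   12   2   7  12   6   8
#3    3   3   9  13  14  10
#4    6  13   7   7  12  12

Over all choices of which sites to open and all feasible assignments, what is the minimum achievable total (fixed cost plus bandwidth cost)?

688

Open {#1, #3}; cheapest assignment that respects the capacities:
  #1 (cap 25, load 25): S1, S4, S5 — cost 6×5 + 9×6 + 10×5 = 134
  #3 (cap 26, load 26): S2, S3, S6 — cost 8×3 + 11×9 + 7×10 = 193
  Shipping 327, fixed 361 → total 688.
  Any other capacity-feasible assignment to {#1, #3} ships for at least 327.
Compare {#3, #4}: its best feasible assignment gives total 699.
Compare {#2, #4}: its best feasible assignment gives total 710.
Every other set of open sites that can feasibly serve all demand totals ≥ 699 even under its best assignment. Minimum: 688.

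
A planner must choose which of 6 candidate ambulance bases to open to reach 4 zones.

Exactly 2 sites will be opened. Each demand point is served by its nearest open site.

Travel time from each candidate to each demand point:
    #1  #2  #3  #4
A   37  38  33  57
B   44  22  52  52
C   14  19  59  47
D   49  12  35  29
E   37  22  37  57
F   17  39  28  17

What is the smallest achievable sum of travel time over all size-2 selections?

Open {D, F}.
  #1→F 17, #2→D 12, #3→F 28, #4→F 17  ⇒ total 74.
Compare {C, F}: total 78.
Compare {B, F}: total 84.
No size-2 selection does better; minimum is 74.

74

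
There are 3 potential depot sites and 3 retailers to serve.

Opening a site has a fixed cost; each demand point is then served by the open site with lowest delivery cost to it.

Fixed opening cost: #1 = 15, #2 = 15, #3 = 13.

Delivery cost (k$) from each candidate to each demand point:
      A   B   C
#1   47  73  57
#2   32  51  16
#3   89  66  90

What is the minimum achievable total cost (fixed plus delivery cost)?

Open {#2}: assign each demand point to its cheapest open site.
  A→#2 32, B→#2 51, C→#2 16
  delivery cost 99, fixed 15 → total 114.
Compare {#2, #3}: delivery cost 99 + fixed 28 = 127.
Compare {#1, #2}: delivery cost 99 + fixed 30 = 129.
Compare {#1, #2, #3}: delivery cost 99 + fixed 43 = 142.
All other subsets cost ≥ 127. Minimum total cost: 114.

114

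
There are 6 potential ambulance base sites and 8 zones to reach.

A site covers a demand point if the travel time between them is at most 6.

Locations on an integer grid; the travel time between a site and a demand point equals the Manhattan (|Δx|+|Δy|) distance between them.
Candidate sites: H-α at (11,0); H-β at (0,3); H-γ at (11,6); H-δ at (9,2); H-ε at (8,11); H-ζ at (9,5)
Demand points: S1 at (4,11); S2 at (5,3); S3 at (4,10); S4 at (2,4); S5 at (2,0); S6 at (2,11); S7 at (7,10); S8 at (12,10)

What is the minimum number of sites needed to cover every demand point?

2

Coverage sets (demand points within 6 of each site):
  H-α: {}
  H-β: {S2, S4, S5}
  H-γ: {S8}
  H-δ: {S2}
  H-ε: {S1, S3, S6, S7, S8}
  H-ζ: {S2}
No single site covers all 8 demand points.
But {H-β, H-ε} covers everything, so the minimum is 2.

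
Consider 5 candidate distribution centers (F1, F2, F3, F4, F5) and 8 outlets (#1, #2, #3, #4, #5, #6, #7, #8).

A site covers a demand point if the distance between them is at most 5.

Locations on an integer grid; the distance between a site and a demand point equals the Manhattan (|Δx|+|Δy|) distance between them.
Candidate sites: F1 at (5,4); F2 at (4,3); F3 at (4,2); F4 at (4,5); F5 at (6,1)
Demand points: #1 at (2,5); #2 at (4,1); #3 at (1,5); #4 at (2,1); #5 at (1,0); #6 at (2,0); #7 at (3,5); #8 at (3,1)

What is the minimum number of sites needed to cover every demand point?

2

Coverage sets (demand points within 5 of each site):
  F1: {#1, #2, #3, #7, #8}
  F2: {#1, #2, #3, #4, #6, #7, #8}
  F3: {#1, #2, #4, #5, #6, #7, #8}
  F4: {#1, #2, #3, #7, #8}
  F5: {#2, #4, #6, #8}
No single site covers all 8 demand points.
But {F1, F3} covers everything, so the minimum is 2.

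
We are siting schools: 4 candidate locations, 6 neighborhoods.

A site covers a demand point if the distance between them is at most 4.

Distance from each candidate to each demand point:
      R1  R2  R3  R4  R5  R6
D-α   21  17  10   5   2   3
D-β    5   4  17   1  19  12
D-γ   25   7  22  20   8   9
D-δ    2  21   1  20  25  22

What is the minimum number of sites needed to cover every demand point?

Coverage sets (demand points within 4 of each site):
  D-α: {R5, R6}
  D-β: {R2, R4}
  D-γ: {}
  D-δ: {R1, R3}
No 2 sites suffice: every size-2 union leaves at least one demand point uncovered.
But {D-α, D-β, D-δ} covers everything, so the minimum is 3.

3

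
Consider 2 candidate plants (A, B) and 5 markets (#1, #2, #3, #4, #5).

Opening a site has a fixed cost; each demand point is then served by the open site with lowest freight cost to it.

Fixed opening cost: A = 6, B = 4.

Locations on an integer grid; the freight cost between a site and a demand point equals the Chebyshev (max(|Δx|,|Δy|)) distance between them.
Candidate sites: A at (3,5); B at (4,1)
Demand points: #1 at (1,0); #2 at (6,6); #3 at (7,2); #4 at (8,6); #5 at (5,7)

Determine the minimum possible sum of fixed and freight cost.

Open {A}: assign each demand point to its cheapest open site.
  #1→A 5, #2→A 3, #3→A 4, #4→A 5, #5→A 2
  freight cost 19, fixed 6 → total 25.
Compare {B}: freight cost 22 + fixed 4 = 26.
Compare {A, B}: freight cost 16 + fixed 10 = 26.

25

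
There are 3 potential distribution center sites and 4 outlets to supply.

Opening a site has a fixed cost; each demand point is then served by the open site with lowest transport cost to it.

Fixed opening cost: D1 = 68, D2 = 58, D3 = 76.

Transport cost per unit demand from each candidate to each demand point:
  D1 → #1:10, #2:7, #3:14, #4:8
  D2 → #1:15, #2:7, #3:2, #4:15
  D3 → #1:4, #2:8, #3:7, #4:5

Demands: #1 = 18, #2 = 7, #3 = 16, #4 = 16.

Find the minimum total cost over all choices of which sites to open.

367

Open {D2, D3}: assign each demand point to its cheapest open site.
  #1→D3 18×4=72, #2→D2 7×7=49, #3→D2 16×2=32, #4→D3 16×5=80
  transport cost 233, fixed 134 → total 367.
Compare {D3}: transport cost 320 + fixed 76 = 396.
Compare {D1, D2, D3}: transport cost 233 + fixed 202 = 435.
Compare {D1, D3}: transport cost 313 + fixed 144 = 457.
All other subsets cost ≥ 396. Minimum total cost: 367.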